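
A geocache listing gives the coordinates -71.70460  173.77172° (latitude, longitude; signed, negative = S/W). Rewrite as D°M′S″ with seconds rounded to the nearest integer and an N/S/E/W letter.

71°42′17″ S, 173°46′18″ E

Latitude is negative → S; |value| = 71.704600
Latitude: whole degrees 71; 42.27600′ → 42′ and 16.56″
Lon: 0.771720° → 46.30320′; 0.30320 × 60 = 18.19″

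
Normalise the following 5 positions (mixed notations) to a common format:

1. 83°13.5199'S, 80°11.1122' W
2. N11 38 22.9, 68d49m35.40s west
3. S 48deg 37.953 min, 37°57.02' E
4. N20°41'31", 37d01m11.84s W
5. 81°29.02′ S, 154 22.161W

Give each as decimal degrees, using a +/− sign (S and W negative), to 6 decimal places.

1. -83.225332, -80.185203
2. 11.639694, -68.826500
3. -48.632550, 37.950333
4. 20.691944, -37.019956
5. -81.483667, -154.369350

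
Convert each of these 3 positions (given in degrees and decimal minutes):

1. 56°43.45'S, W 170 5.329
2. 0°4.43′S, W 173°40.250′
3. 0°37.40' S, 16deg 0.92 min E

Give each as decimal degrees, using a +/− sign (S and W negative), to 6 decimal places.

1. -56.724167, -170.088817
2. -0.073833, -173.670833
3. -0.623333, 16.015333

Point 1:
  Latitude: 56 + 43.45/60 = 56.7241667
  S ⇒ negate
  Longitude: 170 + 5.329/60 = 170.0888167
  W → negative
Point 2:
  Lat: 0 + 4.43/60 = 0.0738333
  S ⇒ negate
  Lon: 40.25′ = 0.670833°; total 173.6708333
  hemisphere W, so the sign is −
Point 3:
  Lat: 37.4′ = 0.623333°; total 0.6233333
  S → negative
  λ: 0.92′ = 0.015333°; total 16.0153333
  E → positive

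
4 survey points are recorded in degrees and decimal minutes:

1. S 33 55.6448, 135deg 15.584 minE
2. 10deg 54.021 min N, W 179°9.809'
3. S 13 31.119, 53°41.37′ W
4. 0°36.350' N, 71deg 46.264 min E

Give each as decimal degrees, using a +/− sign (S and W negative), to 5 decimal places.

1. -33.92741, 135.25973
2. 10.90035, -179.16348
3. -13.51865, -53.68950
4. 0.60583, 71.77107

Point 1:
  Lat: 33 + 55.6448/60 = 33.927413
  S → negative
  Longitude: 135 + 15.584/60 = 135.259733
  E → positive
Point 2:
  Lat: 54.021′ = 0.900350°; total 10.900350
  N ⇒ keep positive
  Longitude: 179 + 9.809/60 = 179.163483
  hemisphere W, so the sign is −
Point 3:
  φ: 31.119′ = 0.518650°; total 13.518650
  S ⇒ negate
  λ: 41.37′ = 0.689500°; total 53.689500
  W → negative
Point 4:
  Lat: 0 + 36.35/60 = 0.605833
  N ⇒ keep positive
  Lon: 71 + 46.264/60 = 71.771067
  E → positive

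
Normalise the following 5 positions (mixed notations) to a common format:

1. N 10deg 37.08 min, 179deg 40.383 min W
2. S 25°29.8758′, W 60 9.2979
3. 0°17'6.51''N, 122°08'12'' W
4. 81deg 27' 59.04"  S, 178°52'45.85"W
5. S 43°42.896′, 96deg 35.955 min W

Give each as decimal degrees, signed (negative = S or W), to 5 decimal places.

1. 10.61800, -179.67305
2. -25.49793, -60.15497
3. 0.28514, -122.13667
4. -81.46640, -178.87940
5. -43.71493, -96.59925

Point 1:
  φ: 10 + 37.08/60 = 10.618000
  N ⇒ keep positive
  Longitude: 40.383′ = 0.673050°; total 179.673050
  W → negative
Point 2:
  Latitude: 29.8758′ = 0.497930°; total 25.497930
  hemisphere S, so the sign is −
  Longitude: 60 + 9.2979/60 = 60.154965
  hemisphere W, so the sign is −
Point 3:
  Lat: 0 + 17/60 + 6.51/3600 = 0.285142
  N → positive
  Longitude: 8′ + 12″ = 8.20000′; 122 + 8.20000/60 = 122.136667
  hemisphere W, so the sign is −
Point 4:
  φ: 81° + 27/60 + 59.04/3600 = 81 + 0.450000 + 0.016400 = 81.466400
  S → negative
  Lon: 52′ + 45.85″ = 52.76417′; 178 + 52.76417/60 = 178.879403
  W → negative
Point 5:
  Latitude: 43 + 42.896/60 = 43.714933
  hemisphere S, so the sign is −
  λ: 35.955′ = 0.599250°; total 96.599250
  hemisphere W, so the sign is −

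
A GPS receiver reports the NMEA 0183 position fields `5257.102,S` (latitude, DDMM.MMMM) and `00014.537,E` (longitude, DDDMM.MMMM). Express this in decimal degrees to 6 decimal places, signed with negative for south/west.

Latitude: degrees = first 2 digits = 52, minutes = 57.102; 52 + 57.102/60 = 52.9517000
hemisphere S, so the sign is −
Longitude: degrees = first 3 digits = 0, minutes = 14.537; 0 + 14.537/60 = 0.2422833
E → positive

-52.951700, 0.242283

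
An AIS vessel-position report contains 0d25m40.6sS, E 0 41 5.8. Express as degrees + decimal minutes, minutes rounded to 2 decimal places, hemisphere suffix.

0° 25.68′ S, 0° 41.10′ E

Latitude: 25 + 40.6/60 = 25.6767′
Longitude: seconds/60 = 0.09667; minutes = 41 + 0.09667 = 41.0967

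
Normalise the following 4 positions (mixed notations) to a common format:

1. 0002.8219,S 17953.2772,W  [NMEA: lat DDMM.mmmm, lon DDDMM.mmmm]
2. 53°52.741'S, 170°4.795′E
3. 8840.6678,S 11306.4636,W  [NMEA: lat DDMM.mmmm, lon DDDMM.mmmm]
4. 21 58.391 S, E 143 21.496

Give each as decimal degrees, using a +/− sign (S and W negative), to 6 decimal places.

1. -0.047032, -179.887953
2. -53.879017, 170.079917
3. -88.677797, -113.107727
4. -21.973183, 143.358267

Point 1:
  φ: split at 2 digits → 00° and 2.8219′; 0 + 2.8219/60 = 0.0470317
  S → negative
  λ: split at 3 digits → 179° and 53.2772′; 179 + 53.2772/60 = 179.8879533
  W ⇒ negate
Point 2:
  φ: 53 + 52.741/60 = 53.8790167
  hemisphere S, so the sign is −
  Longitude: 170 + 4.795/60 = 170.0799167
  E → positive
Point 3:
  φ: split at 2 digits → 88° and 40.6678′; 88 + 40.6678/60 = 88.6777967
  S ⇒ negate
  Lon: degrees = first 3 digits = 113, minutes = 6.4636; 113 + 6.4636/60 = 113.1077267
  W ⇒ negate
Point 4:
  Latitude: 58.391′ = 0.973183°; total 21.9731833
  S ⇒ negate
  λ: 143 + 21.496/60 = 143.3582667
  E → positive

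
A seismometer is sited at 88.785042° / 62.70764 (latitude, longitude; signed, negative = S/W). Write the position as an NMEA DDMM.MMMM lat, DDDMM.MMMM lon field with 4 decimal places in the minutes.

Latitude: fractional part 0.785042 → 47.102520 minutes
λ: 62° + 0.707640 × 60 = 62° 42.458400′

8847.1025,N / 06242.4584,E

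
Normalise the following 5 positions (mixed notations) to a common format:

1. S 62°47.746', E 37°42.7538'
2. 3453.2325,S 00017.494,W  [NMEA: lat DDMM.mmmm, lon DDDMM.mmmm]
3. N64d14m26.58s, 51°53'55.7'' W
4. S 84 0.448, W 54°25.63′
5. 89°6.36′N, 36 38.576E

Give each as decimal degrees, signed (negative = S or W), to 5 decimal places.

1. -62.79577, 37.71256
2. -34.88721, -0.29157
3. 64.24072, -51.89881
4. -84.00747, -54.42717
5. 89.10600, 36.64293

Point 1:
  φ: 47.746′ = 0.795767°; total 62.795767
  S → negative
  Longitude: 37 + 42.7538/60 = 37.712563
  E → positive
Point 2:
  Lat: degrees = first 2 digits = 34, minutes = 53.2325; 34 + 53.2325/60 = 34.887208
  S ⇒ negate
  Lon: split at 3 digits → 000° and 17.494′; 0 + 17.494/60 = 0.291567
  W ⇒ negate
Point 3:
  Lat: 64 + 14/60 + 26.58/3600 = 64.240717
  N ⇒ keep positive
  λ: 51° + 53/60 + 55.7/3600 = 51 + 0.883333 + 0.015472 = 51.898806
  W → negative
Point 4:
  Latitude: 0.448′ = 0.007467°; total 84.007467
  S → negative
  Lon: 25.63′ = 0.427167°; total 54.427167
  hemisphere W, so the sign is −
Point 5:
  Lat: 6.36′ = 0.106000°; total 89.106000
  N → positive
  Lon: 36 + 38.576/60 = 36.642933
  E ⇒ keep positive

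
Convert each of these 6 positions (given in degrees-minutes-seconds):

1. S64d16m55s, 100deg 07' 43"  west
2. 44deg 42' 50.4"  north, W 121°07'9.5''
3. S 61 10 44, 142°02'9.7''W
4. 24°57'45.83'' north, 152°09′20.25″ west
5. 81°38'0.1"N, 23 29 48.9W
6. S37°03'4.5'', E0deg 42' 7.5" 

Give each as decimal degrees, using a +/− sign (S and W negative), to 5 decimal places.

1. -64.28194, -100.12861
2. 44.71400, -121.11931
3. -61.17889, -142.03603
4. 24.96273, -152.15563
5. 81.63336, -23.49692
6. -37.05125, 0.70208

Point 1:
  Lat: 16′ + 55″ = 16.91667′; 64 + 16.91667/60 = 64.281944
  S → negative
  Longitude: 100 + 7/60 + 43/3600 = 100.128611
  hemisphere W, so the sign is −
Point 2:
  φ: 44 + 42/60 + 50.4/3600 = 44.714000
  N → positive
  λ: 121 + 7/60 + 9.5/3600 = 121.119306
  W ⇒ negate
Point 3:
  Latitude: 10′ + 44″ = 10.73333′; 61 + 10.73333/60 = 61.178889
  S ⇒ negate
  λ: 142 + 2/60 + 9.7/3600 = 142.036028
  hemisphere W, so the sign is −
Point 4:
  φ: 24° + 57/60 + 45.83/3600 = 24 + 0.950000 + 0.012731 = 24.962731
  N ⇒ keep positive
  Lon: 9′ + 20.25″ = 9.33750′; 152 + 9.33750/60 = 152.155625
  W → negative
Point 5:
  Lat: 81 + 38/60 + 0.1/3600 = 81.633361
  N ⇒ keep positive
  Lon: 23 + 29/60 + 48.9/3600 = 23.496917
  W → negative
Point 6:
  Lat: 37° + 3/60 + 4.5/3600 = 37 + 0.050000 + 0.001250 = 37.051250
  S ⇒ negate
  Longitude: 0° + 42/60 + 7.5/3600 = 0 + 0.700000 + 0.002083 = 0.702083
  E ⇒ keep positive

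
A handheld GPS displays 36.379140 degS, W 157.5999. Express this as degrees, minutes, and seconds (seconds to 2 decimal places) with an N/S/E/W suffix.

Latitude: 0.379140 × 60 = 22.74840′ → 22′, remainder × 60 = 44.9040″
Longitude: 0.599900° → 35.99400′; 0.99400 × 60 = 59.6400″

36°22′44.90″ S, 157°35′59.64″ W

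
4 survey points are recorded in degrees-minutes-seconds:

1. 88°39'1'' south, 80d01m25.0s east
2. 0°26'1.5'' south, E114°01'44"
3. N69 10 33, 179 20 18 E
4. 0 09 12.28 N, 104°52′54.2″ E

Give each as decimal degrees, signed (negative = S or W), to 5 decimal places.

1. -88.65028, 80.02361
2. -0.43375, 114.02889
3. 69.17583, 179.33833
4. 0.15341, 104.88172

Point 1:
  Latitude: 88 + 39/60 + 1/3600 = 88.650278
  S ⇒ negate
  Longitude: 80 + 1/60 + 25/3600 = 80.023611
  E → positive
Point 2:
  Lat: 26′ + 1.5″ = 26.02500′; 0 + 26.02500/60 = 0.433750
  S → negative
  λ: 114° + 1/60 + 44/3600 = 114 + 0.016667 + 0.012222 = 114.028889
  E ⇒ keep positive
Point 3:
  Latitude: 69° + 10/60 + 33/3600 = 69 + 0.166667 + 0.009167 = 69.175833
  N ⇒ keep positive
  λ: 20′ + 18″ = 20.30000′; 179 + 20.30000/60 = 179.338333
  E ⇒ keep positive
Point 4:
  φ: 0° + 9/60 + 12.28/3600 = 0 + 0.150000 + 0.003411 = 0.153411
  N ⇒ keep positive
  λ: 52′ + 54.2″ = 52.90333′; 104 + 52.90333/60 = 104.881722
  E ⇒ keep positive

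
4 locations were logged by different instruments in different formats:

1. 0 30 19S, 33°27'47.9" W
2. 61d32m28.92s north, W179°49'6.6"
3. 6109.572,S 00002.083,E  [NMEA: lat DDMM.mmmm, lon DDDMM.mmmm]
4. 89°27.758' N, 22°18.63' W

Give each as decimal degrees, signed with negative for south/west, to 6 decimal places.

Point 1:
  Latitude: 0 + 30/60 + 19/3600 = 0.5052778
  S ⇒ negate
  Longitude: 33 + 27/60 + 47.9/3600 = 33.4633056
  hemisphere W, so the sign is −
Point 2:
  Lat: 61° + 32/60 + 28.92/3600 = 61 + 0.533333 + 0.008033 = 61.5413667
  N ⇒ keep positive
  λ: 179 + 49/60 + 6.6/3600 = 179.8185000
  W ⇒ negate
Point 3:
  φ: degrees = first 2 digits = 61, minutes = 9.572; 61 + 9.572/60 = 61.1595333
  S → negative
  Longitude: split at 3 digits → 000° and 2.083′; 0 + 2.083/60 = 0.0347167
  E ⇒ keep positive
Point 4:
  Lat: 27.758′ = 0.462633°; total 89.4626333
  N → positive
  λ: 18.63′ = 0.310500°; total 22.3105000
  hemisphere W, so the sign is −

1. -0.505278, -33.463306
2. 61.541367, -179.818500
3. -61.159533, 0.034717
4. 89.462633, -22.310500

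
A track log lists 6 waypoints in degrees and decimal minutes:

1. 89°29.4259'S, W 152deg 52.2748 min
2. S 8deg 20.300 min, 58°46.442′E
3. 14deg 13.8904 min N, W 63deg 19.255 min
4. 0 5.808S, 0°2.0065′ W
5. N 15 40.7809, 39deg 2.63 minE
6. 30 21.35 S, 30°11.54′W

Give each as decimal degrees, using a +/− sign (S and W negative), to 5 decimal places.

1. -89.49043, -152.87125
2. -8.33833, 58.77403
3. 14.23151, -63.32092
4. -0.09680, -0.03344
5. 15.67968, 39.04383
6. -30.35583, -30.19233

Point 1:
  Lat: 29.4259′ = 0.490432°; total 89.490432
  S ⇒ negate
  Longitude: 52.2748′ = 0.871247°; total 152.871247
  hemisphere W, so the sign is −
Point 2:
  Lat: 20.3′ = 0.338333°; total 8.338333
  S → negative
  λ: 58 + 46.442/60 = 58.774033
  E ⇒ keep positive
Point 3:
  Latitude: 13.8904′ = 0.231507°; total 14.231507
  N → positive
  λ: 63 + 19.255/60 = 63.320917
  W → negative
Point 4:
  φ: 5.808′ = 0.096800°; total 0.096800
  S → negative
  Lon: 0 + 2.0065/60 = 0.033442
  W → negative
Point 5:
  Lat: 15 + 40.7809/60 = 15.679682
  N ⇒ keep positive
  Longitude: 39 + 2.63/60 = 39.043833
  E → positive
Point 6:
  φ: 21.35′ = 0.355833°; total 30.355833
  hemisphere S, so the sign is −
  Lon: 30 + 11.54/60 = 30.192333
  W ⇒ negate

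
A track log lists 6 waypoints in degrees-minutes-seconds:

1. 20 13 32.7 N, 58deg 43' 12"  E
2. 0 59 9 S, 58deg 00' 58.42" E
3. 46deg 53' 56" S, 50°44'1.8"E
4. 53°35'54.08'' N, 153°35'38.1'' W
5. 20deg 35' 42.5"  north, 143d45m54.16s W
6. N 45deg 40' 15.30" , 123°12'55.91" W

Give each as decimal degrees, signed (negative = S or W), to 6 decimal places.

Point 1:
  Latitude: 13′ + 32.7″ = 13.54500′; 20 + 13.54500/60 = 20.2257500
  N → positive
  Lon: 58° + 43/60 + 12/3600 = 58 + 0.716667 + 0.003333 = 58.7200000
  E → positive
Point 2:
  Latitude: 59′ + 9″ = 59.15000′; 0 + 59.15000/60 = 0.9858333
  hemisphere S, so the sign is −
  Lon: 58 + 0/60 + 58.42/3600 = 58.0162278
  E ⇒ keep positive
Point 3:
  Lat: 46° + 53/60 + 56/3600 = 46 + 0.883333 + 0.015556 = 46.8988889
  S → negative
  Longitude: 50° + 44/60 + 1.8/3600 = 50 + 0.733333 + 0.000500 = 50.7338333
  E ⇒ keep positive
Point 4:
  Latitude: 53° + 35/60 + 54.08/3600 = 53 + 0.583333 + 0.015022 = 53.5983556
  N ⇒ keep positive
  Lon: 35′ + 38.1″ = 35.63500′; 153 + 35.63500/60 = 153.5939167
  W → negative
Point 5:
  φ: 20 + 35/60 + 42.5/3600 = 20.5951389
  N ⇒ keep positive
  Lon: 45′ + 54.16″ = 45.90267′; 143 + 45.90267/60 = 143.7650444
  W ⇒ negate
Point 6:
  φ: 45° + 40/60 + 15.3/3600 = 45 + 0.666667 + 0.004250 = 45.6709167
  N → positive
  λ: 12′ + 55.91″ = 12.93183′; 123 + 12.93183/60 = 123.2155306
  W → negative

1. 20.225750, 58.720000
2. -0.985833, 58.016228
3. -46.898889, 50.733833
4. 53.598356, -153.593917
5. 20.595139, -143.765044
6. 45.670917, -123.215531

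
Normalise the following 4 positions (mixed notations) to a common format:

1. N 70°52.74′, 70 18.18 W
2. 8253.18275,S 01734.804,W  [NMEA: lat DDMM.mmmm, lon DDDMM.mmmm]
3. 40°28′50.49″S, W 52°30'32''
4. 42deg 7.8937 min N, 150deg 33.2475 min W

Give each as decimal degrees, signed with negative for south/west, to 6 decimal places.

Point 1:
  Latitude: 52.74′ = 0.879000°; total 70.8790000
  N → positive
  Longitude: 70 + 18.18/60 = 70.3030000
  W ⇒ negate
Point 2:
  Latitude: split at 2 digits → 82° and 53.18275′; 82 + 53.18275/60 = 82.8863792
  hemisphere S, so the sign is −
  Lon: degrees = first 3 digits = 17, minutes = 34.804; 17 + 34.804/60 = 17.5800667
  hemisphere W, so the sign is −
Point 3:
  Latitude: 40° + 28/60 + 50.49/3600 = 40 + 0.466667 + 0.014025 = 40.4806917
  S → negative
  Lon: 52 + 30/60 + 32/3600 = 52.5088889
  W ⇒ negate
Point 4:
  φ: 7.8937′ = 0.131562°; total 42.1315617
  N → positive
  Lon: 33.2475′ = 0.554125°; total 150.5541250
  hemisphere W, so the sign is −

1. 70.879000, -70.303000
2. -82.886379, -17.580067
3. -40.480692, -52.508889
4. 42.131562, -150.554125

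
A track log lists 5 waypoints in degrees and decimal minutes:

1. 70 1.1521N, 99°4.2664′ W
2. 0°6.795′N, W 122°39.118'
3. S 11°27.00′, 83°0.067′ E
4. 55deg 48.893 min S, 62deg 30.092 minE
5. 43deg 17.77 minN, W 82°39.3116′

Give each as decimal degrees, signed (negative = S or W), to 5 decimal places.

Point 1:
  Lat: 70 + 1.1521/60 = 70.019202
  N ⇒ keep positive
  Longitude: 4.2664′ = 0.071107°; total 99.071107
  hemisphere W, so the sign is −
Point 2:
  φ: 0 + 6.795/60 = 0.113250
  N → positive
  Lon: 39.118′ = 0.651967°; total 122.651967
  hemisphere W, so the sign is −
Point 3:
  Lat: 27′ = 0.450000°; total 11.450000
  S ⇒ negate
  Lon: 83 + 0.067/60 = 83.001117
  E ⇒ keep positive
Point 4:
  Latitude: 55 + 48.893/60 = 55.814883
  S ⇒ negate
  Longitude: 62 + 30.092/60 = 62.501533
  E → positive
Point 5:
  Lat: 17.77′ = 0.296167°; total 43.296167
  N ⇒ keep positive
  Lon: 82 + 39.3116/60 = 82.655193
  W ⇒ negate

1. 70.01920, -99.07111
2. 0.11325, -122.65197
3. -11.45000, 83.00112
4. -55.81488, 62.50153
5. 43.29617, -82.65519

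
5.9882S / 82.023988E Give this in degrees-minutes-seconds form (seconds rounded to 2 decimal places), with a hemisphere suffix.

Lat: whole degrees 5; 59.29200′ → 59′ and 17.5200″
λ: 0.023988 × 60 = 1.43928′ → 1′, remainder × 60 = 26.3568″

5°59′17.52″ S, 82°01′26.36″ E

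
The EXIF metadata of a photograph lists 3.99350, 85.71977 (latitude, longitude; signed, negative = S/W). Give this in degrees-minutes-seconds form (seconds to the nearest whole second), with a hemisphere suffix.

Lat: 0.993500 × 60 = 59.61000′ → 59′, remainder × 60 = 36.60″
Longitude: 0.719770° → 43.18620′; 0.18620 × 60 = 11.17″

3°59′37″ N, 85°43′11″ E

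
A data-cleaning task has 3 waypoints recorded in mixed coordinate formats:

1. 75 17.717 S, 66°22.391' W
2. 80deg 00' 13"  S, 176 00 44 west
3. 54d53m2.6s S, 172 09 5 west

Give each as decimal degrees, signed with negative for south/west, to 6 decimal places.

1. -75.295283, -66.373183
2. -80.003611, -176.012222
3. -54.884056, -172.151389

Point 1:
  Lat: 75 + 17.717/60 = 75.2952833
  hemisphere S, so the sign is −
  Longitude: 22.391′ = 0.373183°; total 66.3731833
  hemisphere W, so the sign is −
Point 2:
  Lat: 0′ + 13″ = 0.21667′; 80 + 0.21667/60 = 80.0036111
  S → negative
  Lon: 176 + 0/60 + 44/3600 = 176.0122222
  W ⇒ negate
Point 3:
  φ: 54° + 53/60 + 2.6/3600 = 54 + 0.883333 + 0.000722 = 54.8840556
  S ⇒ negate
  Lon: 172° + 9/60 + 5/3600 = 172 + 0.150000 + 0.001389 = 172.1513889
  W → negative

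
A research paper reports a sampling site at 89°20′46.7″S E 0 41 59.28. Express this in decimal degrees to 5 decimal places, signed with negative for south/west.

-89.34631, 0.69980

Lat: 20′ + 46.7″ = 20.77833′; 89 + 20.77833/60 = 89.346306
S → negative
Longitude: 41′ + 59.28″ = 41.98800′; 0 + 41.98800/60 = 0.699800
E → positive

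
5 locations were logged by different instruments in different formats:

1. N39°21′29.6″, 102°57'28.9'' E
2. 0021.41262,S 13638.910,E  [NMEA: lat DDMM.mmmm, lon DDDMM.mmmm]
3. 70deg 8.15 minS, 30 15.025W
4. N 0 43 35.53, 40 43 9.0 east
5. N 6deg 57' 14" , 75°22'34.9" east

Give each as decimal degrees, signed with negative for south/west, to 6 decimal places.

Point 1:
  Latitude: 39 + 21/60 + 29.6/3600 = 39.3582222
  N → positive
  λ: 102° + 57/60 + 28.9/3600 = 102 + 0.950000 + 0.008028 = 102.9580278
  E → positive
Point 2:
  Lat: split at 2 digits → 00° and 21.41262′; 0 + 21.41262/60 = 0.3568770
  hemisphere S, so the sign is −
  λ: degrees = first 3 digits = 136, minutes = 38.91; 136 + 38.91/60 = 136.6485000
  E → positive
Point 3:
  φ: 8.15′ = 0.135833°; total 70.1358333
  S → negative
  Lon: 30 + 15.025/60 = 30.2504167
  hemisphere W, so the sign is −
Point 4:
  Latitude: 0 + 43/60 + 35.53/3600 = 0.7265361
  N ⇒ keep positive
  λ: 40 + 43/60 + 9/3600 = 40.7191667
  E ⇒ keep positive
Point 5:
  φ: 6 + 57/60 + 14/3600 = 6.9538889
  N ⇒ keep positive
  Longitude: 75° + 22/60 + 34.9/3600 = 75 + 0.366667 + 0.009694 = 75.3763611
  E ⇒ keep positive

1. 39.358222, 102.958028
2. -0.356877, 136.648500
3. -70.135833, -30.250417
4. 0.726536, 40.719167
5. 6.953889, 75.376361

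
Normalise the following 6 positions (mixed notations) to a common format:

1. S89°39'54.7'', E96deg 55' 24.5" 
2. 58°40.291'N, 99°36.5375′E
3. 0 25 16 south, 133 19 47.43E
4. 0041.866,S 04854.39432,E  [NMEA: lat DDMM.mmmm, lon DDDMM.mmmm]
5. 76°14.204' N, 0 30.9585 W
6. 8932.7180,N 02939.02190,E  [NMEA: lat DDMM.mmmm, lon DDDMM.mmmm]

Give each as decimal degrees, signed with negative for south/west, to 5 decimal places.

Point 1:
  Latitude: 89° + 39/60 + 54.7/3600 = 89 + 0.650000 + 0.015194 = 89.665194
  S → negative
  Lon: 55′ + 24.5″ = 55.40833′; 96 + 55.40833/60 = 96.923472
  E → positive
Point 2:
  Latitude: 40.291′ = 0.671517°; total 58.671517
  N ⇒ keep positive
  Lon: 36.5375′ = 0.608958°; total 99.608958
  E ⇒ keep positive
Point 3:
  Lat: 25′ + 16″ = 25.26667′; 0 + 25.26667/60 = 0.421111
  S ⇒ negate
  Lon: 19′ + 47.43″ = 19.79050′; 133 + 19.79050/60 = 133.329842
  E → positive
Point 4:
  Latitude: degrees = first 2 digits = 0, minutes = 41.866; 0 + 41.866/60 = 0.697767
  S ⇒ negate
  Lon: degrees = first 3 digits = 48, minutes = 54.39432; 48 + 54.39432/60 = 48.906572
  E ⇒ keep positive
Point 5:
  φ: 76 + 14.204/60 = 76.236733
  N ⇒ keep positive
  Lon: 30.9585′ = 0.515975°; total 0.515975
  hemisphere W, so the sign is −
Point 6:
  Lat: split at 2 digits → 89° and 32.718′; 89 + 32.718/60 = 89.545300
  N → positive
  Longitude: split at 3 digits → 029° and 39.0219′; 29 + 39.0219/60 = 29.650365
  E → positive

1. -89.66519, 96.92347
2. 58.67152, 99.60896
3. -0.42111, 133.32984
4. -0.69777, 48.90657
5. 76.23673, -0.51598
6. 89.54530, 29.65037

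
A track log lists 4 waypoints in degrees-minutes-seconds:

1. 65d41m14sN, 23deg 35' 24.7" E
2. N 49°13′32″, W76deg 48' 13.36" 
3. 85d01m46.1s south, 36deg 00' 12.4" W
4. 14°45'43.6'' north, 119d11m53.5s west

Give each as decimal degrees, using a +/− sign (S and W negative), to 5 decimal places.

1. 65.68722, 23.59019
2. 49.22556, -76.80371
3. -85.02947, -36.00344
4. 14.76211, -119.19819

Point 1:
  φ: 65° + 41/60 + 14/3600 = 65 + 0.683333 + 0.003889 = 65.687222
  N ⇒ keep positive
  Lon: 35′ + 24.7″ = 35.41167′; 23 + 35.41167/60 = 23.590194
  E → positive
Point 2:
  Lat: 49° + 13/60 + 32/3600 = 49 + 0.216667 + 0.008889 = 49.225556
  N ⇒ keep positive
  Lon: 76 + 48/60 + 13.36/3600 = 76.803711
  hemisphere W, so the sign is −
Point 3:
  Latitude: 85° + 1/60 + 46.1/3600 = 85 + 0.016667 + 0.012806 = 85.029472
  S → negative
  Longitude: 36° + 0/60 + 12.4/3600 = 36 + 0.000000 + 0.003444 = 36.003444
  W ⇒ negate
Point 4:
  Latitude: 14° + 45/60 + 43.6/3600 = 14 + 0.750000 + 0.012111 = 14.762111
  N ⇒ keep positive
  λ: 119° + 11/60 + 53.5/3600 = 119 + 0.183333 + 0.014861 = 119.198194
  W → negative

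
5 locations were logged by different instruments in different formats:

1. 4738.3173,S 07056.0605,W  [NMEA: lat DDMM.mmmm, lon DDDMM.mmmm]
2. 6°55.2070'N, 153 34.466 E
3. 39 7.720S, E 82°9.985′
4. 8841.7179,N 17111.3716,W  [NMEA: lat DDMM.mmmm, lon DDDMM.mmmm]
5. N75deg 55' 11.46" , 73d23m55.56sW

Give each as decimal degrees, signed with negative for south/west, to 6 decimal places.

Point 1:
  Latitude: split at 2 digits → 47° and 38.3173′; 47 + 38.3173/60 = 47.6386217
  S → negative
  Lon: split at 3 digits → 070° and 56.0605′; 70 + 56.0605/60 = 70.9343417
  hemisphere W, so the sign is −
Point 2:
  φ: 6 + 55.207/60 = 6.9201167
  N ⇒ keep positive
  λ: 34.466′ = 0.574433°; total 153.5744333
  E → positive
Point 3:
  Latitude: 39 + 7.72/60 = 39.1286667
  hemisphere S, so the sign is −
  Lon: 9.985′ = 0.166417°; total 82.1664167
  E ⇒ keep positive
Point 4:
  φ: degrees = first 2 digits = 88, minutes = 41.7179; 88 + 41.7179/60 = 88.6952983
  N → positive
  λ: degrees = first 3 digits = 171, minutes = 11.3716; 171 + 11.3716/60 = 171.1895267
  W ⇒ negate
Point 5:
  Lat: 75 + 55/60 + 11.46/3600 = 75.9198500
  N → positive
  Lon: 23′ + 55.56″ = 23.92600′; 73 + 23.92600/60 = 73.3987667
  W ⇒ negate

1. -47.638622, -70.934342
2. 6.920117, 153.574433
3. -39.128667, 82.166417
4. 88.695298, -171.189527
5. 75.919850, -73.398767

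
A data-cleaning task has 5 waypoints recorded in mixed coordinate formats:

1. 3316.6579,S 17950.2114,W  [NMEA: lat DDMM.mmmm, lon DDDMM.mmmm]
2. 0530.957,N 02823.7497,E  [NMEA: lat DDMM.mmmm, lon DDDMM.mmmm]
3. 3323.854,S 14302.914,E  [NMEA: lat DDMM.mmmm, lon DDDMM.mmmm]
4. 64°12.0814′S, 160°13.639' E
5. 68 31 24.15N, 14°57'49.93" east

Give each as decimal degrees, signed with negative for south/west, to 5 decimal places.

1. -33.27763, -179.83686
2. 5.51595, 28.39583
3. -33.39757, 143.04857
4. -64.20136, 160.22732
5. 68.52338, 14.96387

Point 1:
  φ: split at 2 digits → 33° and 16.6579′; 33 + 16.6579/60 = 33.277632
  hemisphere S, so the sign is −
  λ: degrees = first 3 digits = 179, minutes = 50.2114; 179 + 50.2114/60 = 179.836857
  W ⇒ negate
Point 2:
  Lat: degrees = first 2 digits = 5, minutes = 30.957; 5 + 30.957/60 = 5.515950
  N → positive
  Lon: split at 3 digits → 028° and 23.7497′; 28 + 23.7497/60 = 28.395828
  E → positive
Point 3:
  Latitude: degrees = first 2 digits = 33, minutes = 23.854; 33 + 23.854/60 = 33.397567
  S → negative
  Longitude: split at 3 digits → 143° and 2.914′; 143 + 2.914/60 = 143.048567
  E → positive
Point 4:
  φ: 12.0814′ = 0.201357°; total 64.201357
  S ⇒ negate
  Lon: 13.639′ = 0.227317°; total 160.227317
  E ⇒ keep positive
Point 5:
  Latitude: 68 + 31/60 + 24.15/3600 = 68.523375
  N ⇒ keep positive
  Lon: 57′ + 49.93″ = 57.83217′; 14 + 57.83217/60 = 14.963869
  E ⇒ keep positive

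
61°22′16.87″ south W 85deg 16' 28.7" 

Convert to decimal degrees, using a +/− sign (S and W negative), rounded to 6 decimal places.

Lat: 61 + 22/60 + 16.87/3600 = 61.3713528
S ⇒ negate
λ: 85 + 16/60 + 28.7/3600 = 85.2746389
hemisphere W, so the sign is −

-61.371353, -85.274639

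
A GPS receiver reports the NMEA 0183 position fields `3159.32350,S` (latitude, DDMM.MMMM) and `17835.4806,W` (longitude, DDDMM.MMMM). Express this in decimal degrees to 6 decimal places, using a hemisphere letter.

Lat: degrees = first 2 digits = 31, minutes = 59.3235; 31 + 59.3235/60 = 31.9887250
λ: degrees = first 3 digits = 178, minutes = 35.4806; 178 + 35.4806/60 = 178.5913433

31.988725° S, 178.591343° W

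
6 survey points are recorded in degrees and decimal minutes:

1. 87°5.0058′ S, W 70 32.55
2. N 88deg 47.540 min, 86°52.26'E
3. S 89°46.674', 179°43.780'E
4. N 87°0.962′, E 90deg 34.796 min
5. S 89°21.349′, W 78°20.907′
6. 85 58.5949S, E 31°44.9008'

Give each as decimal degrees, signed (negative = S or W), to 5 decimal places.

1. -87.08343, -70.54250
2. 88.79233, 86.87100
3. -89.77790, 179.72967
4. 87.01603, 90.57993
5. -89.35582, -78.34845
6. -85.97658, 31.74835

Point 1:
  φ: 5.0058′ = 0.083430°; total 87.083430
  S → negative
  λ: 32.55′ = 0.542500°; total 70.542500
  hemisphere W, so the sign is −
Point 2:
  φ: 88 + 47.54/60 = 88.792333
  N ⇒ keep positive
  Longitude: 52.26′ = 0.871000°; total 86.871000
  E → positive
Point 3:
  Latitude: 89 + 46.674/60 = 89.777900
  S ⇒ negate
  Lon: 179 + 43.78/60 = 179.729667
  E → positive
Point 4:
  φ: 87 + 0.962/60 = 87.016033
  N → positive
  Longitude: 90 + 34.796/60 = 90.579933
  E ⇒ keep positive
Point 5:
  φ: 21.349′ = 0.355817°; total 89.355817
  S → negative
  Longitude: 20.907′ = 0.348450°; total 78.348450
  W ⇒ negate
Point 6:
  Lat: 85 + 58.5949/60 = 85.976582
  hemisphere S, so the sign is −
  Longitude: 31 + 44.9008/60 = 31.748347
  E → positive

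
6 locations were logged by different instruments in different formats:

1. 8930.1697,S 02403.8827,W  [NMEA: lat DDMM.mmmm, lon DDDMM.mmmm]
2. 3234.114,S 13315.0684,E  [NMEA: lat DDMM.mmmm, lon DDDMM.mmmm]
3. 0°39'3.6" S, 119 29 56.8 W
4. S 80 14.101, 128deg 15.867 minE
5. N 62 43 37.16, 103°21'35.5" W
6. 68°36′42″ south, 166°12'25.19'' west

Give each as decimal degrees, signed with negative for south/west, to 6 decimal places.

1. -89.502828, -24.064712
2. -32.568567, 133.251140
3. -0.651000, -119.499111
4. -80.235017, 128.264450
5. 62.726989, -103.359861
6. -68.611667, -166.206997

Point 1:
  Lat: split at 2 digits → 89° and 30.1697′; 89 + 30.1697/60 = 89.5028283
  S → negative
  Lon: degrees = first 3 digits = 24, minutes = 3.8827; 24 + 3.8827/60 = 24.0647117
  hemisphere W, so the sign is −
Point 2:
  Lat: split at 2 digits → 32° and 34.114′; 32 + 34.114/60 = 32.5685667
  S ⇒ negate
  Longitude: split at 3 digits → 133° and 15.0684′; 133 + 15.0684/60 = 133.2511400
  E → positive
Point 3:
  φ: 0 + 39/60 + 3.6/3600 = 0.6510000
  S → negative
  Longitude: 29′ + 56.8″ = 29.94667′; 119 + 29.94667/60 = 119.4991111
  W ⇒ negate
Point 4:
  Latitude: 80 + 14.101/60 = 80.2350167
  S ⇒ negate
  Longitude: 15.867′ = 0.264450°; total 128.2644500
  E ⇒ keep positive
Point 5:
  Latitude: 62° + 43/60 + 37.16/3600 = 62 + 0.716667 + 0.010322 = 62.7269889
  N → positive
  Longitude: 103 + 21/60 + 35.5/3600 = 103.3598611
  hemisphere W, so the sign is −
Point 6:
  φ: 68° + 36/60 + 42/3600 = 68 + 0.600000 + 0.011667 = 68.6116667
  hemisphere S, so the sign is −
  Longitude: 12′ + 25.19″ = 12.41983′; 166 + 12.41983/60 = 166.2069972
  hemisphere W, so the sign is −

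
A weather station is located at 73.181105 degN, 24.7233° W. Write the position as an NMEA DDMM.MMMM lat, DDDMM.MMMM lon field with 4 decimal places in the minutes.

7310.8663,N / 02443.3980,W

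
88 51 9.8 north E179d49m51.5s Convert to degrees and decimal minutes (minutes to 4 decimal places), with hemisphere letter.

88° 51.1633′ N, 179° 49.8583′ E

Lat: 51 + 9.8/60 = 51.163333′
Lon: 49 + 51.5/60 = 49.858333′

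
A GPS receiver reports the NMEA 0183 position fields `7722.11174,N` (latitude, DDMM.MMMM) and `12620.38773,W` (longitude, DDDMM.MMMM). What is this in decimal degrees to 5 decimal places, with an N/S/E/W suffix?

φ: split at 2 digits → 77° and 22.11174′; 77 + 22.11174/60 = 77.368529
λ: degrees = first 3 digits = 126, minutes = 20.38773; 126 + 20.38773/60 = 126.339796

77.36853° N, 126.33980° W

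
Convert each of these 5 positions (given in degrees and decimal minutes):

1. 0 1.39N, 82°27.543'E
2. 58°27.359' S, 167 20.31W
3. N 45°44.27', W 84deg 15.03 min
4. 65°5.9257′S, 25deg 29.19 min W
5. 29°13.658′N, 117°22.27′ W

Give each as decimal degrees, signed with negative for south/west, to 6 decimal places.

1. 0.023167, 82.459050
2. -58.455983, -167.338500
3. 45.737833, -84.250500
4. -65.098762, -25.486500
5. 29.227633, -117.371167

Point 1:
  Latitude: 1.39′ = 0.023167°; total 0.0231667
  N → positive
  Lon: 27.543′ = 0.459050°; total 82.4590500
  E → positive
Point 2:
  φ: 27.359′ = 0.455983°; total 58.4559833
  S ⇒ negate
  Longitude: 20.31′ = 0.338500°; total 167.3385000
  W → negative
Point 3:
  Lat: 44.27′ = 0.737833°; total 45.7378333
  N ⇒ keep positive
  Longitude: 84 + 15.03/60 = 84.2505000
  W → negative
Point 4:
  Latitude: 65 + 5.9257/60 = 65.0987617
  hemisphere S, so the sign is −
  Lon: 29.19′ = 0.486500°; total 25.4865000
  hemisphere W, so the sign is −
Point 5:
  Lat: 13.658′ = 0.227633°; total 29.2276333
  N → positive
  Longitude: 117 + 22.27/60 = 117.3711667
  W ⇒ negate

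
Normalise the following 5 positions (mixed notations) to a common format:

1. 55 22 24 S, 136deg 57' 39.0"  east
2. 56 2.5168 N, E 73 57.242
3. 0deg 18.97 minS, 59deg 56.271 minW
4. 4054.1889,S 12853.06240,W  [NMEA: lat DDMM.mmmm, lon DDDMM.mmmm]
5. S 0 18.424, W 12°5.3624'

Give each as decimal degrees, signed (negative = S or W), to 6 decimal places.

Point 1:
  Lat: 22′ + 24″ = 22.40000′; 55 + 22.40000/60 = 55.3733333
  S ⇒ negate
  Longitude: 136 + 57/60 + 39/3600 = 136.9608333
  E → positive
Point 2:
  φ: 56 + 2.5168/60 = 56.0419467
  N → positive
  Longitude: 57.242′ = 0.954033°; total 73.9540333
  E ⇒ keep positive
Point 3:
  φ: 0 + 18.97/60 = 0.3161667
  S → negative
  Longitude: 56.271′ = 0.937850°; total 59.9378500
  W ⇒ negate
Point 4:
  φ: split at 2 digits → 40° and 54.1889′; 40 + 54.1889/60 = 40.9031483
  S ⇒ negate
  λ: split at 3 digits → 128° and 53.0624′; 128 + 53.0624/60 = 128.8843733
  W → negative
Point 5:
  Latitude: 18.424′ = 0.307067°; total 0.3070667
  S ⇒ negate
  Lon: 12 + 5.3624/60 = 12.0893733
  hemisphere W, so the sign is −

1. -55.373333, 136.960833
2. 56.041947, 73.954033
3. -0.316167, -59.937850
4. -40.903148, -128.884373
5. -0.307067, -12.089373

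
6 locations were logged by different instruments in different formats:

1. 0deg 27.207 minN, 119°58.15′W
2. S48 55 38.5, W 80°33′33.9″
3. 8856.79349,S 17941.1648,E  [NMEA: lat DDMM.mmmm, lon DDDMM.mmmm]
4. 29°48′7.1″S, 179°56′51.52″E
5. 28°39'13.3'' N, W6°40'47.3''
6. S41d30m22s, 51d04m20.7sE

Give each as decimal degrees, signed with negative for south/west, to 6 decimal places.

Point 1:
  Latitude: 27.207′ = 0.453450°; total 0.4534500
  N → positive
  Lon: 119 + 58.15/60 = 119.9691667
  W → negative
Point 2:
  Latitude: 48 + 55/60 + 38.5/3600 = 48.9273611
  S ⇒ negate
  λ: 80 + 33/60 + 33.9/3600 = 80.5594167
  hemisphere W, so the sign is −
Point 3:
  φ: split at 2 digits → 88° and 56.79349′; 88 + 56.79349/60 = 88.9465582
  S → negative
  Longitude: degrees = first 3 digits = 179, minutes = 41.1648; 179 + 41.1648/60 = 179.6860800
  E ⇒ keep positive
Point 4:
  φ: 29° + 48/60 + 7.1/3600 = 29 + 0.800000 + 0.001972 = 29.8019722
  S ⇒ negate
  Lon: 56′ + 51.52″ = 56.85867′; 179 + 56.85867/60 = 179.9476444
  E → positive
Point 5:
  Lat: 28 + 39/60 + 13.3/3600 = 28.6536944
  N ⇒ keep positive
  Longitude: 40′ + 47.3″ = 40.78833′; 6 + 40.78833/60 = 6.6798056
  hemisphere W, so the sign is −
Point 6:
  Latitude: 41° + 30/60 + 22/3600 = 41 + 0.500000 + 0.006111 = 41.5061111
  hemisphere S, so the sign is −
  Lon: 51° + 4/60 + 20.7/3600 = 51 + 0.066667 + 0.005750 = 51.0724167
  E ⇒ keep positive

1. 0.453450, -119.969167
2. -48.927361, -80.559417
3. -88.946558, 179.686080
4. -29.801972, 179.947644
5. 28.653694, -6.679806
6. -41.506111, 51.072417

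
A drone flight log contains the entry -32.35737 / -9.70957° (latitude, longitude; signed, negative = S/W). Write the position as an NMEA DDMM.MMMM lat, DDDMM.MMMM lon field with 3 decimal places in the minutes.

Latitude is negative → S; |value| = 32.357370
Lat: minutes = (32.357370 − 32) × 60 = 21.44220
Longitude is negative → W; |value| = 9.709570
Longitude: minutes = (9.709570 − 9) × 60 = 42.57420

3221.442,S / 00942.574,W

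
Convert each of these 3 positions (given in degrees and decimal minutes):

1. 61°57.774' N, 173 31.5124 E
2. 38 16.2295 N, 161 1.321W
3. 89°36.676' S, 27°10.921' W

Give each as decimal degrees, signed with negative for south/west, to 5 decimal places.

Point 1:
  Latitude: 57.774′ = 0.962900°; total 61.962900
  N → positive
  Lon: 31.5124′ = 0.525207°; total 173.525207
  E ⇒ keep positive
Point 2:
  φ: 38 + 16.2295/60 = 38.270492
  N ⇒ keep positive
  λ: 1.321′ = 0.022017°; total 161.022017
  hemisphere W, so the sign is −
Point 3:
  φ: 89 + 36.676/60 = 89.611267
  S → negative
  Lon: 27 + 10.921/60 = 27.182017
  W ⇒ negate

1. 61.96290, 173.52521
2. 38.27049, -161.02202
3. -89.61127, -27.18202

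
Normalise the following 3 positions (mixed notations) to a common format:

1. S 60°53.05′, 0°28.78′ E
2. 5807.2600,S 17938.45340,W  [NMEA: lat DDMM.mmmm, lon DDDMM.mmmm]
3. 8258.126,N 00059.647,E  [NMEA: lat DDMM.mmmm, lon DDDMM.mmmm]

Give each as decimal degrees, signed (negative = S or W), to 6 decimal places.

1. -60.884167, 0.479667
2. -58.121000, -179.640890
3. 82.968767, 0.994117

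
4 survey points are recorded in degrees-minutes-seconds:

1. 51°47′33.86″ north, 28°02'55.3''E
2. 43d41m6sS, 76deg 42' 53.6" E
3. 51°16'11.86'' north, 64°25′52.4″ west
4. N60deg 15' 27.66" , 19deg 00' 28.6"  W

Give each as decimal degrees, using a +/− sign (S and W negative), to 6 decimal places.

1. 51.792739, 28.048694
2. -43.685000, 76.714889
3. 51.269961, -64.431222
4. 60.257683, -19.007944

Point 1:
  Lat: 51° + 47/60 + 33.86/3600 = 51 + 0.783333 + 0.009406 = 51.7927389
  N → positive
  Longitude: 28 + 2/60 + 55.3/3600 = 28.0486944
  E → positive
Point 2:
  Lat: 43° + 41/60 + 6/3600 = 43 + 0.683333 + 0.001667 = 43.6850000
  S → negative
  Longitude: 76° + 42/60 + 53.6/3600 = 76 + 0.700000 + 0.014889 = 76.7148889
  E ⇒ keep positive
Point 3:
  φ: 51 + 16/60 + 11.86/3600 = 51.2699611
  N ⇒ keep positive
  Lon: 64° + 25/60 + 52.4/3600 = 64 + 0.416667 + 0.014556 = 64.4312222
  W → negative
Point 4:
  Latitude: 15′ + 27.66″ = 15.46100′; 60 + 15.46100/60 = 60.2576833
  N → positive
  λ: 19 + 0/60 + 28.6/3600 = 19.0079444
  W ⇒ negate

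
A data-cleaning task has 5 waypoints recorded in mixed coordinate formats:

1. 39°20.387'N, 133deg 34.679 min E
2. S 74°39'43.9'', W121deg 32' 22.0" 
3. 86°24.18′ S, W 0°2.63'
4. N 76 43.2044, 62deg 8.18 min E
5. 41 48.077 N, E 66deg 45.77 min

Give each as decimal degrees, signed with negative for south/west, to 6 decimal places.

Point 1:
  Latitude: 20.387′ = 0.339783°; total 39.3397833
  N ⇒ keep positive
  Longitude: 34.679′ = 0.577983°; total 133.5779833
  E ⇒ keep positive
Point 2:
  Lat: 74 + 39/60 + 43.9/3600 = 74.6621944
  S → negative
  λ: 121 + 32/60 + 22/3600 = 121.5394444
  W ⇒ negate
Point 3:
  Lat: 86 + 24.18/60 = 86.4030000
  hemisphere S, so the sign is −
  λ: 0 + 2.63/60 = 0.0438333
  W ⇒ negate
Point 4:
  Latitude: 76 + 43.2044/60 = 76.7200733
  N → positive
  λ: 8.18′ = 0.136333°; total 62.1363333
  E ⇒ keep positive
Point 5:
  Latitude: 48.077′ = 0.801283°; total 41.8012833
  N → positive
  Lon: 66 + 45.77/60 = 66.7628333
  E ⇒ keep positive

1. 39.339783, 133.577983
2. -74.662194, -121.539444
3. -86.403000, -0.043833
4. 76.720073, 62.136333
5. 41.801283, 66.762833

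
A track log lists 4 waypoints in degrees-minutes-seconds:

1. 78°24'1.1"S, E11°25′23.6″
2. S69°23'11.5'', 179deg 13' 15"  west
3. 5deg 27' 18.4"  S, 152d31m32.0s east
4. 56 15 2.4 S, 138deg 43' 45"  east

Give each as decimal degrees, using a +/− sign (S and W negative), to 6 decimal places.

1. -78.400306, 11.423222
2. -69.386528, -179.220833
3. -5.455111, 152.525556
4. -56.250667, 138.729167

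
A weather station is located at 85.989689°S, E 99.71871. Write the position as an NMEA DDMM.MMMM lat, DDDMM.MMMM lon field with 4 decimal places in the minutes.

Lat: 85° + 0.989689 × 60 = 85° 59.381340′
λ: fractional part 0.718710 → 43.122600 minutes

8559.3813,S / 09943.1226,E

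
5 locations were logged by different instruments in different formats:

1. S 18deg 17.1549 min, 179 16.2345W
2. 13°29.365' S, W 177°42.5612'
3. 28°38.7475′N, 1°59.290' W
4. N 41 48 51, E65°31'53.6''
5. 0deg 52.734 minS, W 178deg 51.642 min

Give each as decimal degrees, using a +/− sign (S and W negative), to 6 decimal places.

1. -18.285915, -179.270575
2. -13.489417, -177.709353
3. 28.645792, -1.988167
4. 41.814167, 65.531556
5. -0.878900, -178.860700

Point 1:
  φ: 17.1549′ = 0.285915°; total 18.2859150
  S → negative
  Longitude: 179 + 16.2345/60 = 179.2705750
  W → negative
Point 2:
  Lat: 29.365′ = 0.489417°; total 13.4894167
  hemisphere S, so the sign is −
  Lon: 177 + 42.5612/60 = 177.7093533
  W → negative
Point 3:
  Lat: 38.7475′ = 0.645792°; total 28.6457917
  N ⇒ keep positive
  Lon: 1 + 59.29/60 = 1.9881667
  W → negative
Point 4:
  φ: 41 + 48/60 + 51/3600 = 41.8141667
  N → positive
  Lon: 65 + 31/60 + 53.6/3600 = 65.5315556
  E → positive
Point 5:
  Lat: 0 + 52.734/60 = 0.8789000
  S ⇒ negate
  Longitude: 51.642′ = 0.860700°; total 178.8607000
  W → negative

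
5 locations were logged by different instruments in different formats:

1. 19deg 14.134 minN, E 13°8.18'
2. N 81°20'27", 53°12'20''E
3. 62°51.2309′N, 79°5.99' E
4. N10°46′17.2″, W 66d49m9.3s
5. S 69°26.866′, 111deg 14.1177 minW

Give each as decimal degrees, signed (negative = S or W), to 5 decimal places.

Point 1:
  φ: 14.134′ = 0.235567°; total 19.235567
  N → positive
  Lon: 8.18′ = 0.136333°; total 13.136333
  E → positive
Point 2:
  Latitude: 81° + 20/60 + 27/3600 = 81 + 0.333333 + 0.007500 = 81.340833
  N ⇒ keep positive
  Longitude: 12′ + 20″ = 12.33333′; 53 + 12.33333/60 = 53.205556
  E ⇒ keep positive
Point 3:
  φ: 62 + 51.2309/60 = 62.853848
  N ⇒ keep positive
  Longitude: 79 + 5.99/60 = 79.099833
  E ⇒ keep positive
Point 4:
  Lat: 10 + 46/60 + 17.2/3600 = 10.771444
  N → positive
  Longitude: 49′ + 9.3″ = 49.15500′; 66 + 49.15500/60 = 66.819250
  W ⇒ negate
Point 5:
  φ: 26.866′ = 0.447767°; total 69.447767
  hemisphere S, so the sign is −
  λ: 14.1177′ = 0.235295°; total 111.235295
  hemisphere W, so the sign is −

1. 19.23557, 13.13633
2. 81.34083, 53.20556
3. 62.85385, 79.09983
4. 10.77144, -66.81925
5. -69.44777, -111.23530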